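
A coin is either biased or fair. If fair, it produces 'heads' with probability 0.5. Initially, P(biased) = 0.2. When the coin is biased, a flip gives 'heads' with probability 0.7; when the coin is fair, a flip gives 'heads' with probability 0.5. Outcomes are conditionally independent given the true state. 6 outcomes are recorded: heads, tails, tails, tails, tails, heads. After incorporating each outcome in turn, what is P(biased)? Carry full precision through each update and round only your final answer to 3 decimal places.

After 'heads': P(biased) = 0.7·0.2000 / (0.7·0.2000 + 0.5·0.8000) ≈ 0.2593
After 'tails': P(biased) = 0.3·0.2593 / (0.3·0.2593 + 0.5·0.7407) ≈ 0.1736
After 'tails': P(biased) = 0.3·0.1736 / (0.3·0.1736 + 0.5·0.8264) ≈ 0.1119
After 'tails': P(biased) = 0.3·0.1119 / (0.3·0.1119 + 0.5·0.8881) ≈ 0.0703
After 'tails': P(biased) = 0.3·0.0703 / (0.3·0.0703 + 0.5·0.9297) ≈ 0.0434
After 'heads': P(biased) = 0.7·0.0434 / (0.7·0.0434 + 0.5·0.9566) ≈ 0.0597

0.060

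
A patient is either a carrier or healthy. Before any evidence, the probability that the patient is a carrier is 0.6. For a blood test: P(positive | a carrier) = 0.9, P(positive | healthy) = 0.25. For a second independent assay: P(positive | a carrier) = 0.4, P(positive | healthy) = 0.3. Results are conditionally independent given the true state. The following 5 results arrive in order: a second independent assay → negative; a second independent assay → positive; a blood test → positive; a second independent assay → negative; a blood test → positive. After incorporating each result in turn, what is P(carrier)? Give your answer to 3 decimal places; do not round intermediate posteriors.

0.950

After a second independent assay='negative': P(carrier) = 0.6·0.6000 / (0.6·0.6000 + 0.7·0.4000) ≈ 0.5625
After a second independent assay='positive': P(carrier) = 0.4·0.5625 / (0.4·0.5625 + 0.3·0.4375) ≈ 0.6316
After a blood test='positive': P(carrier) = 0.9·0.6316 / (0.9·0.6316 + 0.25·0.3684) ≈ 0.8606
After a second independent assay='negative': P(carrier) = 0.6·0.8606 / (0.6·0.8606 + 0.7·0.1394) ≈ 0.8410
After a blood test='positive': P(carrier) = 0.9·0.8410 / (0.9·0.8410 + 0.25·0.1590) ≈ 0.9501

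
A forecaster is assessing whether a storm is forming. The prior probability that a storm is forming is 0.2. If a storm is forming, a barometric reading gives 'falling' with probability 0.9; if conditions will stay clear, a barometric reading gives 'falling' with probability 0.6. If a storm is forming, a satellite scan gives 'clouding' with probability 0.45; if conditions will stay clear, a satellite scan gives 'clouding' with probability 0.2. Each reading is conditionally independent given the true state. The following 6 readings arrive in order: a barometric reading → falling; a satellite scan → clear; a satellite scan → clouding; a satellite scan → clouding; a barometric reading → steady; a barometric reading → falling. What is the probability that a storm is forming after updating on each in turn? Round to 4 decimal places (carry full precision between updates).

After a barometric reading='falling': P(storm) = 0.9·0.2000 / (0.9·0.2000 + 0.6·0.8000) ≈ 0.2727
After a satellite scan='clear': P(storm) = 0.55·0.2727 / (0.55·0.2727 + 0.8·0.7273) ≈ 0.2050
After a satellite scan='clouding': P(storm) = 0.45·0.2050 / (0.45·0.2050 + 0.2·0.7950) ≈ 0.3671
After a satellite scan='clouding': P(storm) = 0.45·0.3671 / (0.45·0.3671 + 0.2·0.6329) ≈ 0.5662
After a barometric reading='steady': P(storm) = 0.1·0.5662 / (0.1·0.5662 + 0.4·0.4338) ≈ 0.2460
After a barometric reading='falling': P(storm) = 0.9·0.2460 / (0.9·0.2460 + 0.6·0.7540) ≈ 0.3286

0.3286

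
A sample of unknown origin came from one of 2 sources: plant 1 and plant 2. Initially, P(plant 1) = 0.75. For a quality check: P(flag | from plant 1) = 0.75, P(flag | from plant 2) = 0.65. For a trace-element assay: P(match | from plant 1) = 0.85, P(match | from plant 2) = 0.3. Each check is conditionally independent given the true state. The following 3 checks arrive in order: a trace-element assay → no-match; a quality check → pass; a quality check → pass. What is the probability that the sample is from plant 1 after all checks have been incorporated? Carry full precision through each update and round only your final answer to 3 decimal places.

0.247

After a trace-element assay='no-match': P(plant 1) = 0.15·0.7500 / (0.15·0.7500 + 0.7·0.2500) ≈ 0.3913
After a quality check='pass': P(plant 1) = 0.25·0.3913 / (0.25·0.3913 + 0.35·0.6087) ≈ 0.3147
After a quality check='pass': P(plant 1) = 0.25·0.3147 / (0.25·0.3147 + 0.35·0.6853) ≈ 0.2470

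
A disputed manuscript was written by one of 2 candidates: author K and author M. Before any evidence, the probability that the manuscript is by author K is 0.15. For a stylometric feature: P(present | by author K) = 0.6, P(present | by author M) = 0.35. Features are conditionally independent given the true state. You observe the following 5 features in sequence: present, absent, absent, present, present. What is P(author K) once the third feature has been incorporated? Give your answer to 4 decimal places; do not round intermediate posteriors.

Apply Bayes' rule sequentially, carrying P(author K) forward.
After 'present': P(author K) = 0.6·0.1500 / (0.6·0.1500 + 0.35·0.8500) ≈ 0.2323
After 'absent': P(author K) = 0.4·0.2323 / (0.4·0.2323 + 0.65·0.7677) ≈ 0.1569
After 'absent': P(author K) = 0.4·0.1569 / (0.4·0.1569 + 0.65·0.8431) ≈ 0.1028

0.1028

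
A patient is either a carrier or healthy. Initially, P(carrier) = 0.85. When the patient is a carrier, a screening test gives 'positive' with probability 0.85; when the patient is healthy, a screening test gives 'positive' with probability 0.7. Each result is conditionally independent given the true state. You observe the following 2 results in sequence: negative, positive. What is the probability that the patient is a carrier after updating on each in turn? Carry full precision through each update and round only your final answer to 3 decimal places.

After 'negative': P(carrier) = 0.15·0.8500 / (0.15·0.8500 + 0.3·0.1500) ≈ 0.7391
After 'positive': P(carrier) = 0.85·0.7391 / (0.85·0.7391 + 0.7·0.2609) ≈ 0.7748

0.775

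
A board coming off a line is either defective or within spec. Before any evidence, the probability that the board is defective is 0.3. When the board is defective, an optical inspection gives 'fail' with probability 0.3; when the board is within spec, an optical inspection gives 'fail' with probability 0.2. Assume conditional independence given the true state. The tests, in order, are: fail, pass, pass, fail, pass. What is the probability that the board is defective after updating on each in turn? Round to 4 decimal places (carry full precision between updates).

0.3925

After 'fail': P(defective) = 0.3·0.3000 / (0.3·0.3000 + 0.2·0.7000) ≈ 0.3913
After 'pass': P(defective) = 0.7·0.3913 / (0.7·0.3913 + 0.8·0.6087) ≈ 0.3600
After 'pass': P(defective) = 0.7·0.3600 / (0.7·0.3600 + 0.8·0.6400) ≈ 0.3298
After 'fail': P(defective) = 0.3·0.3298 / (0.3·0.3298 + 0.2·0.6702) ≈ 0.4247
After 'pass': P(defective) = 0.7·0.4247 / (0.7·0.4247 + 0.8·0.5753) ≈ 0.3925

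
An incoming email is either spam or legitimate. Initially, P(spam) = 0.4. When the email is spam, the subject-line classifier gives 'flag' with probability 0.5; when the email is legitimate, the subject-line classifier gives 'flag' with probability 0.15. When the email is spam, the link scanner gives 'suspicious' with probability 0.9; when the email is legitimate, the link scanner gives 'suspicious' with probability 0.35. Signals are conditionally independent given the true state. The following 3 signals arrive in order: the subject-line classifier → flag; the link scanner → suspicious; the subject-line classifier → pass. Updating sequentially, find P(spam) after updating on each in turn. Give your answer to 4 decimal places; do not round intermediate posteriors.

0.7707

After the subject-line classifier='flag': P(spam) = 0.5·0.4000 / (0.5·0.4000 + 0.15·0.6000) ≈ 0.6897
After the link scanner='suspicious': P(spam) = 0.9·0.6897 / (0.9·0.6897 + 0.35·0.3103) ≈ 0.8511
After the subject-line classifier='pass': P(spam) = 0.5·0.8511 / (0.5·0.8511 + 0.85·0.1489) ≈ 0.7707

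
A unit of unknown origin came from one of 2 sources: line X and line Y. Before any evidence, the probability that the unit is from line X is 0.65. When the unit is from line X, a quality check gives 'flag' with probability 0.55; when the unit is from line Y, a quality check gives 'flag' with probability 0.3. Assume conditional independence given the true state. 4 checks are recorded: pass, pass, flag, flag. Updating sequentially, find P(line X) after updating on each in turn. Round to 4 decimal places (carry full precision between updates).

0.7206

After 'pass': P(line X) = 0.45·0.6500 / (0.45·0.6500 + 0.7·0.3500) ≈ 0.5442
After 'pass': P(line X) = 0.45·0.5442 / (0.45·0.5442 + 0.7·0.4558) ≈ 0.4342
After 'flag': P(line X) = 0.55·0.4342 / (0.55·0.4342 + 0.3·0.5658) ≈ 0.5846
After 'flag': P(line X) = 0.55·0.5846 / (0.55·0.5846 + 0.3·0.4154) ≈ 0.7206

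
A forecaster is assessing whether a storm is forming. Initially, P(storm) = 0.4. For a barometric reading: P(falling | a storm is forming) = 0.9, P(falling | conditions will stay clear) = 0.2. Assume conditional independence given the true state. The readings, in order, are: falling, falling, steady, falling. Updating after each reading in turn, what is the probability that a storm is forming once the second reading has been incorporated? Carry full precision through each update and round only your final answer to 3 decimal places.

Each posterior becomes the prior for the next update.
After 'falling': P(storm) = 0.9·0.4000 / (0.9·0.4000 + 0.2·0.6000) ≈ 0.7500
After 'falling': P(storm) = 0.9·0.7500 / (0.9·0.7500 + 0.2·0.2500) ≈ 0.9310

0.931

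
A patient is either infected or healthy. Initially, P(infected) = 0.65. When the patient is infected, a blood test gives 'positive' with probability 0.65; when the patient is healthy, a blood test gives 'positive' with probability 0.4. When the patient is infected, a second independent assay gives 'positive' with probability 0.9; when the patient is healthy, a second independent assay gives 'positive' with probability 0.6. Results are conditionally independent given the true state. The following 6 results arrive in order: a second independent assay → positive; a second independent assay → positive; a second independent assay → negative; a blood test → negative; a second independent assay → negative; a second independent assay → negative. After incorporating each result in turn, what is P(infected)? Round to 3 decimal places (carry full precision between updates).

After a second independent assay='positive': P(infected) = 0.9·0.6500 / (0.9·0.6500 + 0.6·0.3500) ≈ 0.7358
After a second independent assay='positive': P(infected) = 0.9·0.7358 / (0.9·0.7358 + 0.6·0.2642) ≈ 0.8069
After a second independent assay='negative': P(infected) = 0.1·0.8069 / (0.1·0.8069 + 0.4·0.1931) ≈ 0.5109
After a blood test='negative': P(infected) = 0.35·0.5109 / (0.35·0.5109 + 0.6·0.4891) ≈ 0.3786
After a second independent assay='negative': P(infected) = 0.1·0.3786 / (0.1·0.3786 + 0.4·0.6214) ≈ 0.1322
After a second independent assay='negative': P(infected) = 0.1·0.1322 / (0.1·0.1322 + 0.4·0.8678) ≈ 0.0367

0.037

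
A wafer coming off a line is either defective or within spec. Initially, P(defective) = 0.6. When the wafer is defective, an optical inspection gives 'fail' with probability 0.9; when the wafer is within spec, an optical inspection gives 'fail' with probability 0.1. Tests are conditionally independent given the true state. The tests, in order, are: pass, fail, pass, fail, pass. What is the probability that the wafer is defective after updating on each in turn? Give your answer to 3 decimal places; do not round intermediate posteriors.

0.143

After 'pass': P(defective) = 0.1·0.6000 / (0.1·0.6000 + 0.9·0.4000) ≈ 0.1429
After 'fail': P(defective) = 0.9·0.1429 / (0.9·0.1429 + 0.1·0.8571) ≈ 0.6000
After 'pass': P(defective) = 0.1·0.6000 / (0.1·0.6000 + 0.9·0.4000) ≈ 0.1429
After 'fail': P(defective) = 0.9·0.1429 / (0.9·0.1429 + 0.1·0.8571) ≈ 0.6000
After 'pass': P(defective) = 0.1·0.6000 / (0.1·0.6000 + 0.9·0.4000) ≈ 0.1429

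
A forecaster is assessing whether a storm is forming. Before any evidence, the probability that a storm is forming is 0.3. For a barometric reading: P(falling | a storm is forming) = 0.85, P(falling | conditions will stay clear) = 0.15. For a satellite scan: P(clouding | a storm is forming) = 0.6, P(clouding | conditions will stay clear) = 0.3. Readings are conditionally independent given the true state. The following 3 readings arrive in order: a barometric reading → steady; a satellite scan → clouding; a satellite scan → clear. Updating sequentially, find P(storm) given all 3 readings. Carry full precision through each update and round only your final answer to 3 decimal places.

Apply Bayes' rule sequentially, carrying P(storm) forward.
After a barometric reading='steady': P(storm) = 0.15·0.3000 / (0.15·0.3000 + 0.85·0.7000) ≈ 0.0703
After a satellite scan='clouding': P(storm) = 0.6·0.0703 / (0.6·0.0703 + 0.3·0.9297) ≈ 0.1314
After a satellite scan='clear': P(storm) = 0.4·0.1314 / (0.4·0.1314 + 0.7·0.8686) ≈ 0.0796

0.080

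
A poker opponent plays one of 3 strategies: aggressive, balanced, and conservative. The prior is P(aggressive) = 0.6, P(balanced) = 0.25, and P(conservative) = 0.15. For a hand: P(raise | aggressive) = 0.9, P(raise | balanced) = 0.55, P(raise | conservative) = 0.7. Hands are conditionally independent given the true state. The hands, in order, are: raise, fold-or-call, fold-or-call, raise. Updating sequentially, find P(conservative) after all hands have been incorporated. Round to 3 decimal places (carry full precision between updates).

Each posterior becomes the prior for the next update.
After 'raise': normaliser = 0.9·0.6000 + 0.55·0.2500 + 0.7·0.1500; P(aggressive) ≈ 0.6901, P(balanced) ≈ 0.1757, P(conservative) ≈ 0.1342
After 'fold-or-call': normaliser = 0.1·0.6901 + 0.45·0.1757 + 0.3·0.1342; P(aggressive) ≈ 0.3664, P(balanced) ≈ 0.4198, P(conservative) ≈ 0.2137
After 'fold-or-call': normaliser = 0.1·0.3664 + 0.45·0.4198 + 0.3·0.2137; P(aggressive) ≈ 0.1265, P(balanced) ≈ 0.6522, P(conservative) ≈ 0.2213
After 'raise': normaliser = 0.9·0.1265 + 0.55·0.6522 + 0.7·0.2213; P(aggressive) ≈ 0.1814, P(balanced) ≈ 0.5717, P(conservative) ≈ 0.2469

0.247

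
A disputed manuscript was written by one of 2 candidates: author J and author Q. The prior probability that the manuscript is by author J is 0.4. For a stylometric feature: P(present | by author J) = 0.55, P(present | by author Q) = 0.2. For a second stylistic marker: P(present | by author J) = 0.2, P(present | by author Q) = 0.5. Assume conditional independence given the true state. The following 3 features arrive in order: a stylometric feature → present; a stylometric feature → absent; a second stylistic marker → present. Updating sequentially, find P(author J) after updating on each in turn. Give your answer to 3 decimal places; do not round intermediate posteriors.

0.292

Each posterior becomes the prior for the next update.
After a stylometric feature='present': P(author J) = 0.55·0.4000 / (0.55·0.4000 + 0.2·0.6000) ≈ 0.6471
After a stylometric feature='absent': P(author J) = 0.45·0.6471 / (0.45·0.6471 + 0.8·0.3529) ≈ 0.5077
After a second stylistic marker='present': P(author J) = 0.2·0.5077 / (0.2·0.5077 + 0.5·0.4923) ≈ 0.2920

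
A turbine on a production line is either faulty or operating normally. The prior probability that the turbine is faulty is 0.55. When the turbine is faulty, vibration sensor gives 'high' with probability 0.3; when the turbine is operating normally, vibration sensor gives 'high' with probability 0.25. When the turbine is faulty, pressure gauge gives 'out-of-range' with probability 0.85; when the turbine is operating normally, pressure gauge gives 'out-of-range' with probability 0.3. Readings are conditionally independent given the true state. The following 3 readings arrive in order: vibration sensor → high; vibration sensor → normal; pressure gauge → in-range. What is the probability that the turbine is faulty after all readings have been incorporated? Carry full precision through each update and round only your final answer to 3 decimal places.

After vibration sensor='high': P(faulty) = 0.3·0.5500 / (0.3·0.5500 + 0.25·0.4500) ≈ 0.5946
After vibration sensor='normal': P(faulty) = 0.7·0.5946 / (0.7·0.5946 + 0.75·0.4054) ≈ 0.5779
After pressure gauge='in-range': P(faulty) = 0.15·0.5779 / (0.15·0.5779 + 0.7·0.4221) ≈ 0.2268

0.227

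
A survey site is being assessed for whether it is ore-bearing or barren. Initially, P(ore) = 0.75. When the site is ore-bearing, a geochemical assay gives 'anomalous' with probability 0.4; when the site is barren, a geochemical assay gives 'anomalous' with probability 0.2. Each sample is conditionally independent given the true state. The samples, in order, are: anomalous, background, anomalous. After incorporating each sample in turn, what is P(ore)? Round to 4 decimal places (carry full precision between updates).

After 'anomalous': P(ore) = 0.4·0.7500 / (0.4·0.7500 + 0.2·0.2500) ≈ 0.8571
After 'background': P(ore) = 0.6·0.8571 / (0.6·0.8571 + 0.8·0.1429) ≈ 0.8182
After 'anomalous': P(ore) = 0.4·0.8182 / (0.4·0.8182 + 0.2·0.1818) ≈ 0.9000

0.9000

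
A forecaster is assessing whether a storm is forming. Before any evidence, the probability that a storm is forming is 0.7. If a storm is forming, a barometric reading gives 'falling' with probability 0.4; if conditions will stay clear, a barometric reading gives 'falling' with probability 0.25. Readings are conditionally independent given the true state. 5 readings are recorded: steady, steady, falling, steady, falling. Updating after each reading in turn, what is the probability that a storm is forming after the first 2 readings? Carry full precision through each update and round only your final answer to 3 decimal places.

0.599

After 'steady': P(storm) = 0.6·0.7000 / (0.6·0.7000 + 0.75·0.3000) ≈ 0.6512
After 'steady': P(storm) = 0.6·0.6512 / (0.6·0.6512 + 0.75·0.3488) ≈ 0.5989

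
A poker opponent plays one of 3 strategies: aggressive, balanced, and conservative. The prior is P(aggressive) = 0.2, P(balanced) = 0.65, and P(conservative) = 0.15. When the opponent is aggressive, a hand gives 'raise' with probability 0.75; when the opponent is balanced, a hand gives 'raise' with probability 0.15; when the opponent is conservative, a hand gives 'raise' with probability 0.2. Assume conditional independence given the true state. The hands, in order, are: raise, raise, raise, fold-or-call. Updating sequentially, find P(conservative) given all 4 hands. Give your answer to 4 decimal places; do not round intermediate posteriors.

0.0401

After 'raise': normaliser = 0.75·0.2000 + 0.15·0.6500 + 0.2·0.1500; P(aggressive) ≈ 0.5405, P(balanced) ≈ 0.3514, P(conservative) ≈ 0.1081
After 'raise': normaliser = 0.75·0.5405 + 0.15·0.3514 + 0.2·0.1081; P(aggressive) ≈ 0.8451, P(balanced) ≈ 0.1099, P(conservative) ≈ 0.0451
After 'raise': normaliser = 0.75·0.8451 + 0.15·0.1099 + 0.2·0.0451; P(aggressive) ≈ 0.9613, P(balanced) ≈ 0.0250, P(conservative) ≈ 0.0137
After 'fold-or-call': normaliser = 0.25·0.9613 + 0.85·0.0250 + 0.8·0.0137; P(aggressive) ≈ 0.8819, P(balanced) ≈ 0.0780, P(conservative) ≈ 0.0401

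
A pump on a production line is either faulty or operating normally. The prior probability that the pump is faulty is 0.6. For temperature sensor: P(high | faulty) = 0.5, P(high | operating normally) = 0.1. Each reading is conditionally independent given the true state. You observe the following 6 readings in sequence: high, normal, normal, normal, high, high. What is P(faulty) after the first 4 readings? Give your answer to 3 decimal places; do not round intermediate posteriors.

0.563

After 'high': P(faulty) = 0.5·0.6000 / (0.5·0.6000 + 0.1·0.4000) ≈ 0.8824
After 'normal': P(faulty) = 0.5·0.8824 / (0.5·0.8824 + 0.9·0.1176) ≈ 0.8065
After 'normal': P(faulty) = 0.5·0.8065 / (0.5·0.8065 + 0.9·0.1935) ≈ 0.6983
After 'normal': P(faulty) = 0.5·0.6983 / (0.5·0.6983 + 0.9·0.3017) ≈ 0.5626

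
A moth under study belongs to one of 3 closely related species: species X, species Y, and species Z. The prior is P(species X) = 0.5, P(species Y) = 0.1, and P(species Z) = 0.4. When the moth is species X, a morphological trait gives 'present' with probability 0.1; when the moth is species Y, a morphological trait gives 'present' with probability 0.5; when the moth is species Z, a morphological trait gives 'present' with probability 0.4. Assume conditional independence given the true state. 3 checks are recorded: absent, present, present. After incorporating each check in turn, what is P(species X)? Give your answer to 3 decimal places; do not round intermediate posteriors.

After 'absent': normaliser = 0.9·0.5000 + 0.5·0.1000 + 0.6·0.4000; P(species X) ≈ 0.6081, P(species Y) ≈ 0.0676, P(species Z) ≈ 0.3243
After 'present': normaliser = 0.1·0.6081 + 0.5·0.0676 + 0.4·0.3243; P(species X) ≈ 0.2711, P(species Y) ≈ 0.1506, P(species Z) ≈ 0.5783
After 'present': normaliser = 0.1·0.2711 + 0.5·0.1506 + 0.4·0.5783; P(species X) ≈ 0.0812, P(species Y) ≈ 0.2256, P(species Z) ≈ 0.6931

0.081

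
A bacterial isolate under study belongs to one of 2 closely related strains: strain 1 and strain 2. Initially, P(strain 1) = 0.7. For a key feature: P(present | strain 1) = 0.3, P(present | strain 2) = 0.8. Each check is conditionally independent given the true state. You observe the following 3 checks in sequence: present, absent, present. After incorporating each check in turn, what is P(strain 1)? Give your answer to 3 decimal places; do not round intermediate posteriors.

After 'present': P(strain 1) = 0.3·0.7000 / (0.3·0.7000 + 0.8·0.3000) ≈ 0.4667
After 'absent': P(strain 1) = 0.7·0.4667 / (0.7·0.4667 + 0.2·0.5333) ≈ 0.7538
After 'present': P(strain 1) = 0.3·0.7538 / (0.3·0.7538 + 0.8·0.2462) ≈ 0.5345

0.535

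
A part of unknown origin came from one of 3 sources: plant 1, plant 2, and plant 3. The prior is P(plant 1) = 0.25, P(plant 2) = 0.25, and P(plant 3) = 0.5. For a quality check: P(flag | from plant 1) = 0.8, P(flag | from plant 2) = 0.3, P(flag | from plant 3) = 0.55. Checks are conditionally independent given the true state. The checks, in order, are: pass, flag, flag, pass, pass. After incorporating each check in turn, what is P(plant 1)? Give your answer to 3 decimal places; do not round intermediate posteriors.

Each posterior becomes the prior for the next update.
After 'pass': normaliser = 0.2·0.2500 + 0.7·0.2500 + 0.45·0.5000; P(plant 1) ≈ 0.1111, P(plant 2) ≈ 0.3889, P(plant 3) ≈ 0.5000
After 'flag': normaliser = 0.8·0.1111 + 0.3·0.3889 + 0.55·0.5000; P(plant 1) ≈ 0.1850, P(plant 2) ≈ 0.2428, P(plant 3) ≈ 0.5723
After 'flag': normaliser = 0.8·0.1850 + 0.3·0.2428 + 0.55·0.5723; P(plant 1) ≈ 0.2763, P(plant 2) ≈ 0.1360, P(plant 3) ≈ 0.5877
After 'pass': normaliser = 0.2·0.2763 + 0.7·0.1360 + 0.45·0.5877; P(plant 1) ≈ 0.1332, P(plant 2) ≈ 0.2294, P(plant 3) ≈ 0.6374
After 'pass': normaliser = 0.2·0.1332 + 0.7·0.2294 + 0.45·0.6374; P(plant 1) ≈ 0.0562, P(plant 2) ≈ 0.3388, P(plant 3) ≈ 0.6050

0.056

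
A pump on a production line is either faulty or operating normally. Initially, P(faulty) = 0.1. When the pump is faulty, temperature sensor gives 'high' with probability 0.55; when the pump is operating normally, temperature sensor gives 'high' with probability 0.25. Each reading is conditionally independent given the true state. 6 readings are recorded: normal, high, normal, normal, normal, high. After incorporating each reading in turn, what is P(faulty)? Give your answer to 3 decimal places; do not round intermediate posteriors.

Each posterior becomes the prior for the next update.
After 'normal': P(faulty) = 0.45·0.1000 / (0.45·0.1000 + 0.75·0.9000) ≈ 0.0625
After 'high': P(faulty) = 0.55·0.0625 / (0.55·0.0625 + 0.25·0.9375) ≈ 0.1279
After 'normal': P(faulty) = 0.45·0.1279 / (0.45·0.1279 + 0.75·0.8721) ≈ 0.0809
After 'normal': P(faulty) = 0.45·0.0809 / (0.45·0.0809 + 0.75·0.9191) ≈ 0.0502
After 'normal': P(faulty) = 0.45·0.0502 / (0.45·0.0502 + 0.75·0.9498) ≈ 0.0307
After 'high': P(faulty) = 0.55·0.0307 / (0.55·0.0307 + 0.25·0.9693) ≈ 0.0652

0.065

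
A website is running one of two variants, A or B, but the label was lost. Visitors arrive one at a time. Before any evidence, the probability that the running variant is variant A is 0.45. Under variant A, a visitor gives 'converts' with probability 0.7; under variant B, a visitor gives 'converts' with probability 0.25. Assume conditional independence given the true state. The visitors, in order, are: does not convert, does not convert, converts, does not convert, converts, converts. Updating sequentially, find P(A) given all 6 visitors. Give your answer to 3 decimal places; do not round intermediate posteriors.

0.535

After 'does not convert': P(A) = 0.3·0.4500 / (0.3·0.4500 + 0.75·0.5500) ≈ 0.2466
After 'does not convert': P(A) = 0.3·0.2466 / (0.3·0.2466 + 0.75·0.7534) ≈ 0.1158
After 'converts': P(A) = 0.7·0.1158 / (0.7·0.1158 + 0.25·0.8842) ≈ 0.2682
After 'does not convert': P(A) = 0.3·0.2682 / (0.3·0.2682 + 0.75·0.7318) ≈ 0.1279
After 'converts': P(A) = 0.7·0.1279 / (0.7·0.1279 + 0.25·0.8721) ≈ 0.2910
After 'converts': P(A) = 0.7·0.2910 / (0.7·0.2910 + 0.25·0.7090) ≈ 0.5348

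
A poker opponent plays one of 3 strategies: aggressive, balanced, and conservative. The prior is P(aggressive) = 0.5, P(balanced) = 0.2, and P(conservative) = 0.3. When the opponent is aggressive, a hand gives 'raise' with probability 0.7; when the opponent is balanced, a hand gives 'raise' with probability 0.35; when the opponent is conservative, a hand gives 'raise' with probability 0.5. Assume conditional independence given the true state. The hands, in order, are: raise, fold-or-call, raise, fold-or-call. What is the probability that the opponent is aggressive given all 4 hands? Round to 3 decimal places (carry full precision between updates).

0.431

After 'raise': normaliser = 0.7·0.5000 + 0.35·0.2000 + 0.5·0.3000; P(aggressive) ≈ 0.6140, P(balanced) ≈ 0.1228, P(conservative) ≈ 0.2632
After 'fold-or-call': normaliser = 0.3·0.6140 + 0.65·0.1228 + 0.5·0.2632; P(aggressive) ≈ 0.4656, P(balanced) ≈ 0.2018, P(conservative) ≈ 0.3326
After 'raise': normaliser = 0.7·0.4656 + 0.35·0.2018 + 0.5·0.3326; P(aggressive) ≈ 0.5791, P(balanced) ≈ 0.1255, P(conservative) ≈ 0.2955
After 'fold-or-call': normaliser = 0.3·0.5791 + 0.65·0.1255 + 0.5·0.2955; P(aggressive) ≈ 0.4311, P(balanced) ≈ 0.2024, P(conservative) ≈ 0.3666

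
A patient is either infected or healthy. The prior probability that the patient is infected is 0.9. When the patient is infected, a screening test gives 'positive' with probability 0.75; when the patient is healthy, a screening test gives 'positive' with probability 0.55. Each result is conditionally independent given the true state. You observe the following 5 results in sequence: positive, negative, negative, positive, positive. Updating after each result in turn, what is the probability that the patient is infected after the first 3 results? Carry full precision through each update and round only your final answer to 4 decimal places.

After 'positive': P(infected) = 0.75·0.9000 / (0.75·0.9000 + 0.55·0.1000) ≈ 0.9247
After 'negative': P(infected) = 0.25·0.9247 / (0.25·0.9247 + 0.45·0.0753) ≈ 0.8721
After 'negative': P(infected) = 0.25·0.8721 / (0.25·0.8721 + 0.45·0.1279) ≈ 0.7911

0.7911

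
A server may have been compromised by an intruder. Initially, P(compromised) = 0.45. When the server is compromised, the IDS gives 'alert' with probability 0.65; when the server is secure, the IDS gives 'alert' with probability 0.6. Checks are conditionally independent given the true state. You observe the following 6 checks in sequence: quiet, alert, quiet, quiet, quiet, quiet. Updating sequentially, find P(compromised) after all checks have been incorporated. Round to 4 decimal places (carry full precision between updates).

Each posterior becomes the prior for the next update.
After 'quiet': P(compromised) = 0.35·0.4500 / (0.35·0.4500 + 0.4·0.5500) ≈ 0.4172
After 'alert': P(compromised) = 0.65·0.4172 / (0.65·0.4172 + 0.6·0.5828) ≈ 0.4368
After 'quiet': P(compromised) = 0.35·0.4368 / (0.35·0.4368 + 0.4·0.5632) ≈ 0.4043
After 'quiet': P(compromised) = 0.35·0.4043 / (0.35·0.4043 + 0.4·0.5957) ≈ 0.3726
After 'quiet': P(compromised) = 0.35·0.3726 / (0.35·0.3726 + 0.4·0.6274) ≈ 0.3419
After 'quiet': P(compromised) = 0.35·0.3419 / (0.35·0.3419 + 0.4·0.6581) ≈ 0.3125

0.3125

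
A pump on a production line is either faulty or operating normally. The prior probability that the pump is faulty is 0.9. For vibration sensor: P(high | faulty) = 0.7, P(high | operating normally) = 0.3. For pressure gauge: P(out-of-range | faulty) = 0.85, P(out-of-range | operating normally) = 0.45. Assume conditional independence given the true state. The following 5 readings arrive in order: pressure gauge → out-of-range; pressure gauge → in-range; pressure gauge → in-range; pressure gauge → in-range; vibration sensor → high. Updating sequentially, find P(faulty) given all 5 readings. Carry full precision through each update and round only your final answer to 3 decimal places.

After pressure gauge='out-of-range': P(faulty) = 0.85·0.9000 / (0.85·0.9000 + 0.45·0.1000) ≈ 0.9444
After pressure gauge='in-range': P(faulty) = 0.15·0.9444 / (0.15·0.9444 + 0.55·0.0556) ≈ 0.8226
After pressure gauge='in-range': P(faulty) = 0.15·0.8226 / (0.15·0.8226 + 0.55·0.1774) ≈ 0.5584
After pressure gauge='in-range': P(faulty) = 0.15·0.5584 / (0.15·0.5584 + 0.55·0.4416) ≈ 0.2564
After vibration sensor='high': P(faulty) = 0.7·0.2564 / (0.7·0.2564 + 0.3·0.7436) ≈ 0.4459

0.446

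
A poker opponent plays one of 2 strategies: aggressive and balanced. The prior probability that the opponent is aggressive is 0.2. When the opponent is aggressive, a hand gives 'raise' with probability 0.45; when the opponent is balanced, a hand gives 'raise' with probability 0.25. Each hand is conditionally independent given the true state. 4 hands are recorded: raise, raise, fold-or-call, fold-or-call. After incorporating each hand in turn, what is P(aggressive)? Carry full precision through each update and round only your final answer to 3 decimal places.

After 'raise': P(aggressive) = 0.45·0.2000 / (0.45·0.2000 + 0.25·0.8000) ≈ 0.3103
After 'raise': P(aggressive) = 0.45·0.3103 / (0.45·0.3103 + 0.25·0.6897) ≈ 0.4475
After 'fold-or-call': P(aggressive) = 0.55·0.4475 / (0.55·0.4475 + 0.75·0.5525) ≈ 0.3726
After 'fold-or-call': P(aggressive) = 0.55·0.3726 / (0.55·0.3726 + 0.75·0.6274) ≈ 0.3034

0.303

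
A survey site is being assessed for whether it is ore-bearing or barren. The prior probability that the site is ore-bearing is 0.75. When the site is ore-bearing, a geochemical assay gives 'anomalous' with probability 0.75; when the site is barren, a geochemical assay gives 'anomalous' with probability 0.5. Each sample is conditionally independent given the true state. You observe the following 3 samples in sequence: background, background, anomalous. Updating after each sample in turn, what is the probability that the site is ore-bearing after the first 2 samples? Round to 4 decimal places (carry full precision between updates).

0.4286

After 'background': P(ore) = 0.25·0.7500 / (0.25·0.7500 + 0.5·0.2500) ≈ 0.6000
After 'background': P(ore) = 0.25·0.6000 / (0.25·0.6000 + 0.5·0.4000) ≈ 0.4286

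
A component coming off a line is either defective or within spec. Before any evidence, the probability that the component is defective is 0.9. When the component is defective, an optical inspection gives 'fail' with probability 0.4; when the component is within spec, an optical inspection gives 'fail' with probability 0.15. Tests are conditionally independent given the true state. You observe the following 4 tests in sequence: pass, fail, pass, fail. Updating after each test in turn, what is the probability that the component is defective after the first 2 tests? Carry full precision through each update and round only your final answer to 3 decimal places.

Each posterior becomes the prior for the next update.
After 'pass': P(defective) = 0.6·0.9000 / (0.6·0.9000 + 0.85·0.1000) ≈ 0.8640
After 'fail': P(defective) = 0.4·0.8640 / (0.4·0.8640 + 0.15·0.1360) ≈ 0.9443

0.944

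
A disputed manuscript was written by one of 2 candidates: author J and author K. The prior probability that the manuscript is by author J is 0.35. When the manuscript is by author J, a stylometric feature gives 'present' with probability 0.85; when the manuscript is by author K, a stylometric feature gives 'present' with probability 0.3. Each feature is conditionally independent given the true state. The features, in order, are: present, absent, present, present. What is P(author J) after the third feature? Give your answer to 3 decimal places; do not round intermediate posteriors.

0.481

After 'present': P(author J) = 0.85·0.3500 / (0.85·0.3500 + 0.3·0.6500) ≈ 0.6041
After 'absent': P(author J) = 0.15·0.6041 / (0.15·0.6041 + 0.7·0.3959) ≈ 0.2464
After 'present': P(author J) = 0.85·0.2464 / (0.85·0.2464 + 0.3·0.7536) ≈ 0.4809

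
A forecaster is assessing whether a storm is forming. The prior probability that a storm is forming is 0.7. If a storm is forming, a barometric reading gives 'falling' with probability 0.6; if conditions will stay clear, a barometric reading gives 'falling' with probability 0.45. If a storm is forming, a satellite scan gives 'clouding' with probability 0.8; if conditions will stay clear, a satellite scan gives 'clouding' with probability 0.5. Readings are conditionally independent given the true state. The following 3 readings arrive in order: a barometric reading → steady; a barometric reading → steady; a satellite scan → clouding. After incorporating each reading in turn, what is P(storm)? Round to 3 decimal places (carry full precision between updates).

After a barometric reading='steady': P(storm) = 0.4·0.7000 / (0.4·0.7000 + 0.55·0.3000) ≈ 0.6292
After a barometric reading='steady': P(storm) = 0.4·0.6292 / (0.4·0.6292 + 0.55·0.3708) ≈ 0.5524
After a satellite scan='clouding': P(storm) = 0.8·0.5524 / (0.8·0.5524 + 0.5·0.4476) ≈ 0.6638

0.664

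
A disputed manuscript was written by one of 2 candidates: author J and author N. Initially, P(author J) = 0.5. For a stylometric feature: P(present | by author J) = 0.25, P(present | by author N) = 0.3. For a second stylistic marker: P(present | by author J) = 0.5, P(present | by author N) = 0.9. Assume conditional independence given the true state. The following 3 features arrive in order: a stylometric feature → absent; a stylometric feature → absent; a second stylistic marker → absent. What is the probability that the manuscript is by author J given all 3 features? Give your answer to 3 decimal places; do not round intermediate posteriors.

Each posterior becomes the prior for the next update.
After a stylometric feature='absent': P(author J) = 0.75·0.5000 / (0.75·0.5000 + 0.7·0.5000) ≈ 0.5172
After a stylometric feature='absent': P(author J) = 0.75·0.5172 / (0.75·0.5172 + 0.7·0.4828) ≈ 0.5344
After a second stylistic marker='absent': P(author J) = 0.5·0.5344 / (0.5·0.5344 + 0.1·0.4656) ≈ 0.8516

0.852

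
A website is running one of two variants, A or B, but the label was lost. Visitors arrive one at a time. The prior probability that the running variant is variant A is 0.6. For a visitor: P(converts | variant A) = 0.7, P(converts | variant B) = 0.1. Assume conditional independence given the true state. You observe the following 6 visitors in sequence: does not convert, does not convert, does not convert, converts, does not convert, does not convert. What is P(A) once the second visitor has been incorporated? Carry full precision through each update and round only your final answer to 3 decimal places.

After 'does not convert': P(A) = 0.3·0.6000 / (0.3·0.6000 + 0.9·0.4000) ≈ 0.3333
After 'does not convert': P(A) = 0.3·0.3333 / (0.3·0.3333 + 0.9·0.6667) ≈ 0.1429

0.143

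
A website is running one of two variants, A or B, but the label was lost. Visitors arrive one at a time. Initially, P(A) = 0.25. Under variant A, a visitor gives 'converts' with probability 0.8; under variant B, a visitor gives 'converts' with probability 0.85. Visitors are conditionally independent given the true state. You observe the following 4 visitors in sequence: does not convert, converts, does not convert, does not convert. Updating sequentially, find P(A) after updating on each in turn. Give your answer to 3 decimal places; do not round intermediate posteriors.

0.426

After 'does not convert': P(A) = 0.2·0.2500 / (0.2·0.2500 + 0.15·0.7500) ≈ 0.3077
After 'converts': P(A) = 0.8·0.3077 / (0.8·0.3077 + 0.85·0.6923) ≈ 0.2949
After 'does not convert': P(A) = 0.2·0.2949 / (0.2·0.2949 + 0.15·0.7051) ≈ 0.3580
After 'does not convert': P(A) = 0.2·0.3580 / (0.2·0.3580 + 0.15·0.6420) ≈ 0.4265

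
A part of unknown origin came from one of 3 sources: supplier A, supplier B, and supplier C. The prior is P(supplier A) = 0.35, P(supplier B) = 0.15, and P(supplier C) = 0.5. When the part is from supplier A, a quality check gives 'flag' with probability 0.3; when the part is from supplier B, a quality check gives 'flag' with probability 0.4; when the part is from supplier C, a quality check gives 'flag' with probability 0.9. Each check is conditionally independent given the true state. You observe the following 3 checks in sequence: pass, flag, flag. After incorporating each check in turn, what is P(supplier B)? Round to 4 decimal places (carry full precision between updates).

After 'pass': normaliser = 0.7·0.3500 + 0.6·0.1500 + 0.1·0.5000; P(supplier A) ≈ 0.6364, P(supplier B) ≈ 0.2338, P(supplier C) ≈ 0.1299
After 'flag': normaliser = 0.3·0.6364 + 0.4·0.2338 + 0.9·0.1299; P(supplier A) ≈ 0.4757, P(supplier B) ≈ 0.2330, P(supplier C) ≈ 0.2913
After 'flag': normaliser = 0.3·0.4757 + 0.4·0.2330 + 0.9·0.2913; P(supplier A) ≈ 0.2865, P(supplier B) ≈ 0.1871, P(supplier C) ≈ 0.5263

0.1871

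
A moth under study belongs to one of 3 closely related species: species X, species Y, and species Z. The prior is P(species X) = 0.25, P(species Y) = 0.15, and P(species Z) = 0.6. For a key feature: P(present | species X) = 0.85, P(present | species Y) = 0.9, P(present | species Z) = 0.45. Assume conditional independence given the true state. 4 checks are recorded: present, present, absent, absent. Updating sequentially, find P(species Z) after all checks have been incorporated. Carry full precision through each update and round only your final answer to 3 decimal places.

After 'present': normaliser = 0.85·0.2500 + 0.9·0.1500 + 0.45·0.6000; P(species X) ≈ 0.3441, P(species Y) ≈ 0.2186, P(species Z) ≈ 0.4372
After 'present': normaliser = 0.85·0.3441 + 0.9·0.2186 + 0.45·0.4372; P(species X) ≈ 0.4264, P(species Y) ≈ 0.2868, P(species Z) ≈ 0.2868
After 'absent': normaliser = 0.15·0.4264 + 0.1·0.2868 + 0.55·0.2868; P(species X) ≈ 0.2554, P(species Y) ≈ 0.1145, P(species Z) ≈ 0.6300
After 'absent': normaliser = 0.15·0.2554 + 0.1·0.1145 + 0.55·0.6300; P(species X) ≈ 0.0967, P(species Y) ≈ 0.0289, P(species Z) ≈ 0.8744

0.874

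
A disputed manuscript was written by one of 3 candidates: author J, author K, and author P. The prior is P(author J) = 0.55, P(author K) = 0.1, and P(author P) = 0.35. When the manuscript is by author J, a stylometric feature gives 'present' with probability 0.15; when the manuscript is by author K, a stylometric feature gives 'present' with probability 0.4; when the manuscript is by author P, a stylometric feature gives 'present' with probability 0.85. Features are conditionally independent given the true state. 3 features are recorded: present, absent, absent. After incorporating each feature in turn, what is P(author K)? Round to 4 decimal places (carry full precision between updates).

0.1784

After 'present': normaliser = 0.15·0.5500 + 0.4·0.1000 + 0.85·0.3500; P(author J) ≈ 0.1964, P(author K) ≈ 0.0952, P(author P) ≈ 0.7083
After 'absent': normaliser = 0.85·0.1964 + 0.6·0.0952 + 0.15·0.7083; P(author J) ≈ 0.5054, P(author K) ≈ 0.1730, P(author P) ≈ 0.3216
After 'absent': normaliser = 0.85·0.5054 + 0.6·0.1730 + 0.15·0.3216; P(author J) ≈ 0.7386, P(author K) ≈ 0.1784, P(author P) ≈ 0.0829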